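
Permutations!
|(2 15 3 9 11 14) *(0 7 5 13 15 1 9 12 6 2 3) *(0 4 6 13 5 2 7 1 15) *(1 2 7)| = 12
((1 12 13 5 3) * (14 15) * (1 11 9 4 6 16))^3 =((1 12 13 5 3 11 9 4 6 16)(14 15))^3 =(1 5 9 16 13 11 6 12 3 4)(14 15)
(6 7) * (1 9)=(1 9)(6 7)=[0, 9, 2, 3, 4, 5, 7, 6, 8, 1]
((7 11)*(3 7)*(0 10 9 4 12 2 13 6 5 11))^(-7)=((0 10 9 4 12 2 13 6 5 11 3 7))^(-7)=(0 2 3 4 5 10 13 7 12 11 9 6)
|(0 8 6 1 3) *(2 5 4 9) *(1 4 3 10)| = 8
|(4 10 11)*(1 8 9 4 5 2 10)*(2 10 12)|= 12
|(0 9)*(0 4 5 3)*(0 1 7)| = 7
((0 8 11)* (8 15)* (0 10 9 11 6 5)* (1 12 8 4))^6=(0 6 12 4)(1 15 5 8)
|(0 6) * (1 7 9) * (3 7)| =4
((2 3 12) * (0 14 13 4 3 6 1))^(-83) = (0 6 12 4 14 1 2 3 13)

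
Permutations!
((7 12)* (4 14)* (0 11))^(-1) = ((0 11)(4 14)(7 12))^(-1) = (0 11)(4 14)(7 12)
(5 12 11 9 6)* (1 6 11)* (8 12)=(1 6 5 8 12)(9 11)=[0, 6, 2, 3, 4, 8, 5, 7, 12, 11, 10, 9, 1]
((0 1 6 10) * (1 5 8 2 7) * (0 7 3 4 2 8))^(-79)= ((0 5)(1 6 10 7)(2 3 4))^(-79)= (0 5)(1 6 10 7)(2 4 3)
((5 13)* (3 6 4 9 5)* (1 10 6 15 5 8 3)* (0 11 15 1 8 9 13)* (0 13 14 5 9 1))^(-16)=((0 11 15 9 1 10 6 4 14 5 13 8 3))^(-16)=(0 13 4 1 11 8 14 10 15 3 5 6 9)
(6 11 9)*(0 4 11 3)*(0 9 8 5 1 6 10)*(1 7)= (0 4 11 8 5 7 1 6 3 9 10)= [4, 6, 2, 9, 11, 7, 3, 1, 5, 10, 0, 8]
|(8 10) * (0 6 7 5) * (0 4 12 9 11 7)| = |(0 6)(4 12 9 11 7 5)(8 10)| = 6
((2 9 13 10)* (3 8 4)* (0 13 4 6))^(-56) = (0 8 4 2 13 6 3 9 10)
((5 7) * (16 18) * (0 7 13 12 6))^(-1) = ((0 7 5 13 12 6)(16 18))^(-1) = (0 6 12 13 5 7)(16 18)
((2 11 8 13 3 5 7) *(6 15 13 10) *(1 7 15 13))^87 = ((1 7 2 11 8 10 6 13 3 5 15))^87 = (1 15 5 3 13 6 10 8 11 2 7)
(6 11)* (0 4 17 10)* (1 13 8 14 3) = (0 4 17 10)(1 13 8 14 3)(6 11) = [4, 13, 2, 1, 17, 5, 11, 7, 14, 9, 0, 6, 12, 8, 3, 15, 16, 10]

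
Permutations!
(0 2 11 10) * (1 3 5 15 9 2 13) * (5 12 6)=(0 13 1 3 12 6 5 15 9 2 11 10)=[13, 3, 11, 12, 4, 15, 5, 7, 8, 2, 0, 10, 6, 1, 14, 9]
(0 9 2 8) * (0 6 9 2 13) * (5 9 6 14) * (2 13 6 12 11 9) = (0 13)(2 8 14 5)(6 12 11 9) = [13, 1, 8, 3, 4, 2, 12, 7, 14, 6, 10, 9, 11, 0, 5]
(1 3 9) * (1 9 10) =(1 3 10) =[0, 3, 2, 10, 4, 5, 6, 7, 8, 9, 1]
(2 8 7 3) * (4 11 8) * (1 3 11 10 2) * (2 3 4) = (1 4 10 3)(7 11 8) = [0, 4, 2, 1, 10, 5, 6, 11, 7, 9, 3, 8]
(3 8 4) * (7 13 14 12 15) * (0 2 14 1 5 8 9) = (0 2 14 12 15 7 13 1 5 8 4 3 9) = [2, 5, 14, 9, 3, 8, 6, 13, 4, 0, 10, 11, 15, 1, 12, 7]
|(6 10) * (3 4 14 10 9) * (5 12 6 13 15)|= 10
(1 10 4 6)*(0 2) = [2, 10, 0, 3, 6, 5, 1, 7, 8, 9, 4] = (0 2)(1 10 4 6)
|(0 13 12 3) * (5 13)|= 5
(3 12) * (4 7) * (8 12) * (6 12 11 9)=(3 8 11 9 6 12)(4 7)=[0, 1, 2, 8, 7, 5, 12, 4, 11, 6, 10, 9, 3]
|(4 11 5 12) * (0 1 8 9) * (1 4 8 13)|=14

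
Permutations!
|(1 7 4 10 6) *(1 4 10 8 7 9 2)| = |(1 9 2)(4 8 7 10 6)| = 15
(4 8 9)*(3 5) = (3 5)(4 8 9) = [0, 1, 2, 5, 8, 3, 6, 7, 9, 4]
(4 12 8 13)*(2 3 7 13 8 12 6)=(2 3 7 13 4 6)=[0, 1, 3, 7, 6, 5, 2, 13, 8, 9, 10, 11, 12, 4]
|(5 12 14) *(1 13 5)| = 5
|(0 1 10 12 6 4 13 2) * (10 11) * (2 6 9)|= |(0 1 11 10 12 9 2)(4 13 6)|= 21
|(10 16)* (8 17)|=|(8 17)(10 16)|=2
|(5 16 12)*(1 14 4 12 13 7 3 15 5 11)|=|(1 14 4 12 11)(3 15 5 16 13 7)|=30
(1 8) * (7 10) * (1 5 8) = [0, 1, 2, 3, 4, 8, 6, 10, 5, 9, 7] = (5 8)(7 10)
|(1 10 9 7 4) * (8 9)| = |(1 10 8 9 7 4)| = 6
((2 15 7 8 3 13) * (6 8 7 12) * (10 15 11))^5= ((2 11 10 15 12 6 8 3 13))^5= (2 6 11 8 10 3 15 13 12)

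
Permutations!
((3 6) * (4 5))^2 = (6)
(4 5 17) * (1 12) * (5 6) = (1 12)(4 6 5 17) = [0, 12, 2, 3, 6, 17, 5, 7, 8, 9, 10, 11, 1, 13, 14, 15, 16, 4]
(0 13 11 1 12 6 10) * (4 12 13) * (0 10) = (0 4 12 6)(1 13 11) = [4, 13, 2, 3, 12, 5, 0, 7, 8, 9, 10, 1, 6, 11]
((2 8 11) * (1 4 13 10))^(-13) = ((1 4 13 10)(2 8 11))^(-13) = (1 10 13 4)(2 11 8)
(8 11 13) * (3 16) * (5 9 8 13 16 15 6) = (3 15 6 5 9 8 11 16) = [0, 1, 2, 15, 4, 9, 5, 7, 11, 8, 10, 16, 12, 13, 14, 6, 3]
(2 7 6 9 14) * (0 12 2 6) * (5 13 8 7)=(0 12 2 5 13 8 7)(6 9 14)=[12, 1, 5, 3, 4, 13, 9, 0, 7, 14, 10, 11, 2, 8, 6]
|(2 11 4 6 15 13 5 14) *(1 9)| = |(1 9)(2 11 4 6 15 13 5 14)| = 8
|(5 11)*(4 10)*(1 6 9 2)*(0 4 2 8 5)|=10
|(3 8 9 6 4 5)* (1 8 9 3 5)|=6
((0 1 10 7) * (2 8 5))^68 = (10)(2 5 8)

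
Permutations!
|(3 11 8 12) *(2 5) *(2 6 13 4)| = 20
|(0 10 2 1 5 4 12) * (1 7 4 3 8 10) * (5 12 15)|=24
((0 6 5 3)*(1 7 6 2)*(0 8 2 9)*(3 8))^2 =(9)(1 6 8)(2 7 5) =((0 9)(1 7 6 5 8 2))^2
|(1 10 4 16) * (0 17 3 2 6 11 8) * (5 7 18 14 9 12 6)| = 52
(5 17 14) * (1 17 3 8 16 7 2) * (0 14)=(0 14 5 3 8 16 7 2 1 17)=[14, 17, 1, 8, 4, 3, 6, 2, 16, 9, 10, 11, 12, 13, 5, 15, 7, 0]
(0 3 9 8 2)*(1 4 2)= (0 3 9 8 1 4 2)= [3, 4, 0, 9, 2, 5, 6, 7, 1, 8]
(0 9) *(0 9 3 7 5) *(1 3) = (9)(0 1 3 7 5) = [1, 3, 2, 7, 4, 0, 6, 5, 8, 9]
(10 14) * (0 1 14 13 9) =(0 1 14 10 13 9) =[1, 14, 2, 3, 4, 5, 6, 7, 8, 0, 13, 11, 12, 9, 10]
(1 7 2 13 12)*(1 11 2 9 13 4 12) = [0, 7, 4, 3, 12, 5, 6, 9, 8, 13, 10, 2, 11, 1] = (1 7 9 13)(2 4 12 11)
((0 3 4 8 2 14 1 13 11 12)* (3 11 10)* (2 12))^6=(0 10 11 3 2 4 14 8 1 12 13)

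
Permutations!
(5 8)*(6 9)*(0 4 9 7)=(0 4 9 6 7)(5 8)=[4, 1, 2, 3, 9, 8, 7, 0, 5, 6]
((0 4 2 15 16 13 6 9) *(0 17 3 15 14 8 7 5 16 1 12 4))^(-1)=(1 15 3 17 9 6 13 16 5 7 8 14 2 4 12)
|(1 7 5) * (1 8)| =|(1 7 5 8)| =4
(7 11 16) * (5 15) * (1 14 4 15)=[0, 14, 2, 3, 15, 1, 6, 11, 8, 9, 10, 16, 12, 13, 4, 5, 7]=(1 14 4 15 5)(7 11 16)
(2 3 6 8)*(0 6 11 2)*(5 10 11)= (0 6 8)(2 3 5 10 11)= [6, 1, 3, 5, 4, 10, 8, 7, 0, 9, 11, 2]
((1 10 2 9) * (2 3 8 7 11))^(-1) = (1 9 2 11 7 8 3 10)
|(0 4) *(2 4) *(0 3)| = 4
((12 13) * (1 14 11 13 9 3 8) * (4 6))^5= (1 9 11 8 12 14 3 13)(4 6)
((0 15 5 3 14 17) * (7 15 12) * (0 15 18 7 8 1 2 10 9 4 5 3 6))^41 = ((0 12 8 1 2 10 9 4 5 6)(3 14 17 15)(7 18))^41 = (0 12 8 1 2 10 9 4 5 6)(3 14 17 15)(7 18)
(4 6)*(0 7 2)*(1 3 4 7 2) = [2, 3, 0, 4, 6, 5, 7, 1] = (0 2)(1 3 4 6 7)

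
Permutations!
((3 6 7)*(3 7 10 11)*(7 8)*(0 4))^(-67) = (0 4)(3 6 10 11)(7 8)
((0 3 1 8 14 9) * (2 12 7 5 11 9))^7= (0 7 8 9 12 1 11 2 3 5 14)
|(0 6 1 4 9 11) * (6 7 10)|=8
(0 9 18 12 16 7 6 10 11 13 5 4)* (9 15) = (0 15 9 18 12 16 7 6 10 11 13 5 4) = [15, 1, 2, 3, 0, 4, 10, 6, 8, 18, 11, 13, 16, 5, 14, 9, 7, 17, 12]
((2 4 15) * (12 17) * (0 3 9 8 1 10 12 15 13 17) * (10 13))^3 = (0 8 17 4)(1 15 10 3)(2 12 9 13)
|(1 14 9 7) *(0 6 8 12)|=4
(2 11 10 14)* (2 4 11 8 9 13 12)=[0, 1, 8, 3, 11, 5, 6, 7, 9, 13, 14, 10, 2, 12, 4]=(2 8 9 13 12)(4 11 10 14)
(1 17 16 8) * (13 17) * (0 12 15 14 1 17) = (0 12 15 14 1 13)(8 17 16) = [12, 13, 2, 3, 4, 5, 6, 7, 17, 9, 10, 11, 15, 0, 1, 14, 8, 16]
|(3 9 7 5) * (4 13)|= 4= |(3 9 7 5)(4 13)|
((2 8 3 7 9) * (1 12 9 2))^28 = (1 12 9)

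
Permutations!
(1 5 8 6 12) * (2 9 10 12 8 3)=(1 5 3 2 9 10 12)(6 8)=[0, 5, 9, 2, 4, 3, 8, 7, 6, 10, 12, 11, 1]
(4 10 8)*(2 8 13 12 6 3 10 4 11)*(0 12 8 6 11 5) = (0 12 11 2 6 3 10 13 8 5) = [12, 1, 6, 10, 4, 0, 3, 7, 5, 9, 13, 2, 11, 8]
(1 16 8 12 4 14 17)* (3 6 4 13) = (1 16 8 12 13 3 6 4 14 17) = [0, 16, 2, 6, 14, 5, 4, 7, 12, 9, 10, 11, 13, 3, 17, 15, 8, 1]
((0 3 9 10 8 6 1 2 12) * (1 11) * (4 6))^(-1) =(0 12 2 1 11 6 4 8 10 9 3)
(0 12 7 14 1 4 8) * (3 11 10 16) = (0 12 7 14 1 4 8)(3 11 10 16) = [12, 4, 2, 11, 8, 5, 6, 14, 0, 9, 16, 10, 7, 13, 1, 15, 3]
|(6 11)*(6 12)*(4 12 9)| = 5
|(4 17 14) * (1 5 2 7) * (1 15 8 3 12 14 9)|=|(1 5 2 7 15 8 3 12 14 4 17 9)|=12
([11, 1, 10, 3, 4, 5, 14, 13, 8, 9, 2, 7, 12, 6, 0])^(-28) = [7, 1, 2, 3, 4, 5, 0, 6, 8, 9, 10, 13, 12, 14, 11]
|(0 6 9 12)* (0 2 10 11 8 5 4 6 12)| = |(0 12 2 10 11 8 5 4 6 9)| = 10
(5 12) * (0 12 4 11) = (0 12 5 4 11) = [12, 1, 2, 3, 11, 4, 6, 7, 8, 9, 10, 0, 5]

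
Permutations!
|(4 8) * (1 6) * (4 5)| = 6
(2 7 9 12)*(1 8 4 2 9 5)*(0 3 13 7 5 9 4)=(0 3 13 7 9 12 4 2 5 1 8)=[3, 8, 5, 13, 2, 1, 6, 9, 0, 12, 10, 11, 4, 7]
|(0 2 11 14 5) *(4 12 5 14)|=|(14)(0 2 11 4 12 5)|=6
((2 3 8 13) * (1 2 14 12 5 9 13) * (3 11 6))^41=(1 8 3 6 11 2)(5 9 13 14 12)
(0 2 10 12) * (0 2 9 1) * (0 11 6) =(0 9 1 11 6)(2 10 12) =[9, 11, 10, 3, 4, 5, 0, 7, 8, 1, 12, 6, 2]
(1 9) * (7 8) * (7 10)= (1 9)(7 8 10)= [0, 9, 2, 3, 4, 5, 6, 8, 10, 1, 7]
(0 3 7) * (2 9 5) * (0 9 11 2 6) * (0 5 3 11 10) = (0 11 2 10)(3 7 9)(5 6) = [11, 1, 10, 7, 4, 6, 5, 9, 8, 3, 0, 2]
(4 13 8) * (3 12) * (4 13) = (3 12)(8 13) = [0, 1, 2, 12, 4, 5, 6, 7, 13, 9, 10, 11, 3, 8]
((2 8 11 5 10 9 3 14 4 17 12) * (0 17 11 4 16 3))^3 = (0 2 11 9 12 4 10 17 8 5)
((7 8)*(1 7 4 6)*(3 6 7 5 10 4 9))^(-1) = (1 6 3 9 8 7 4 10 5)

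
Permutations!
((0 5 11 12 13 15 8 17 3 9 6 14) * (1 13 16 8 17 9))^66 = (0 12 9)(1 13 15 17 3)(5 16 6)(8 14 11)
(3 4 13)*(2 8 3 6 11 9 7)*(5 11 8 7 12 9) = (2 7)(3 4 13 6 8)(5 11)(9 12) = [0, 1, 7, 4, 13, 11, 8, 2, 3, 12, 10, 5, 9, 6]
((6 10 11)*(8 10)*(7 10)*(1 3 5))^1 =(1 3 5)(6 8 7 10 11)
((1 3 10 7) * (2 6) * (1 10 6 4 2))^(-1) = ((1 3 6)(2 4)(7 10))^(-1) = (1 6 3)(2 4)(7 10)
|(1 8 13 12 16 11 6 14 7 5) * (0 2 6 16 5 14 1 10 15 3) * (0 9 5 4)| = |(0 2 6 1 8 13 12 4)(3 9 5 10 15)(7 14)(11 16)| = 40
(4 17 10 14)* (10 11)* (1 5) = (1 5)(4 17 11 10 14) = [0, 5, 2, 3, 17, 1, 6, 7, 8, 9, 14, 10, 12, 13, 4, 15, 16, 11]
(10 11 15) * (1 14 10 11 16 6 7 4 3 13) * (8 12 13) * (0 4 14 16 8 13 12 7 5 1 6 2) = (0 4 3 13 6 5 1 16 2)(7 14 10 8)(11 15) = [4, 16, 0, 13, 3, 1, 5, 14, 7, 9, 8, 15, 12, 6, 10, 11, 2]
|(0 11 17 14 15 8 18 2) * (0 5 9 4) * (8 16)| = |(0 11 17 14 15 16 8 18 2 5 9 4)| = 12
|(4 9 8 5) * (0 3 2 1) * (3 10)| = 20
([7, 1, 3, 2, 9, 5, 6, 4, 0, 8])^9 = [8, 1, 3, 2, 7, 5, 6, 0, 9, 4]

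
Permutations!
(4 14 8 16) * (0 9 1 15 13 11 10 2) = (0 9 1 15 13 11 10 2)(4 14 8 16) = [9, 15, 0, 3, 14, 5, 6, 7, 16, 1, 2, 10, 12, 11, 8, 13, 4]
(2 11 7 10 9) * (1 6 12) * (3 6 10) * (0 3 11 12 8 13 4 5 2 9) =(0 3 6 8 13 4 5 2 12 1 10)(7 11) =[3, 10, 12, 6, 5, 2, 8, 11, 13, 9, 0, 7, 1, 4]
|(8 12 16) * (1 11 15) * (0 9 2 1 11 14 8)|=|(0 9 2 1 14 8 12 16)(11 15)|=8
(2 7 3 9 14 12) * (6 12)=[0, 1, 7, 9, 4, 5, 12, 3, 8, 14, 10, 11, 2, 13, 6]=(2 7 3 9 14 6 12)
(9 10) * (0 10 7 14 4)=(0 10 9 7 14 4)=[10, 1, 2, 3, 0, 5, 6, 14, 8, 7, 9, 11, 12, 13, 4]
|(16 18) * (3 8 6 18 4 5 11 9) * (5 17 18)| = 12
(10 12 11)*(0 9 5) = (0 9 5)(10 12 11) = [9, 1, 2, 3, 4, 0, 6, 7, 8, 5, 12, 10, 11]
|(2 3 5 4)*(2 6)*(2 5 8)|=3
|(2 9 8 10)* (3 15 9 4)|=7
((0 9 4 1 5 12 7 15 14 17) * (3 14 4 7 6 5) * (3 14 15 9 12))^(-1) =(0 17 14 1 4 15 3 5 6 12)(7 9) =((0 12 6 5 3 15 4 1 14 17)(7 9))^(-1)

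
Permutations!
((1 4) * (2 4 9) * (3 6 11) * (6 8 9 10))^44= (1 4 2 9 8 3 11 6 10)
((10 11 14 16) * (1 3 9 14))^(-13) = ((1 3 9 14 16 10 11))^(-13) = (1 3 9 14 16 10 11)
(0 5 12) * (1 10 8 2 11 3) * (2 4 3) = (0 5 12)(1 10 8 4 3)(2 11) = [5, 10, 11, 1, 3, 12, 6, 7, 4, 9, 8, 2, 0]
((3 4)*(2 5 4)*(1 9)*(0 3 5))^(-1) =(0 2 3)(1 9)(4 5)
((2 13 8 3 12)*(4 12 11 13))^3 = ((2 4 12)(3 11 13 8))^3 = (3 8 13 11)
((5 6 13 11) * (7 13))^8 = ((5 6 7 13 11))^8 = (5 13 6 11 7)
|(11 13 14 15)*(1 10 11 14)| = 4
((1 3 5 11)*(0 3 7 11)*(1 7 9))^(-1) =((0 3 5)(1 9)(7 11))^(-1) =(0 5 3)(1 9)(7 11)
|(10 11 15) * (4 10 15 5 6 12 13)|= |(15)(4 10 11 5 6 12 13)|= 7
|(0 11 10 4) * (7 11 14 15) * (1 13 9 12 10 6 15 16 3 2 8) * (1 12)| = |(0 14 16 3 2 8 12 10 4)(1 13 9)(6 15 7 11)| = 36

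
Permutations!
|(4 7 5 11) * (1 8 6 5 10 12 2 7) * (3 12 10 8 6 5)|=|(1 6 3 12 2 7 8 5 11 4)|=10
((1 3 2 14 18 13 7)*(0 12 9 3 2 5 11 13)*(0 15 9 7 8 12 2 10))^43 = ((0 2 14 18 15 9 3 5 11 13 8 12 7 1 10))^43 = (0 1 12 13 5 9 18 2 10 7 8 11 3 15 14)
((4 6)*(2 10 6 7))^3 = (2 4 10 7 6)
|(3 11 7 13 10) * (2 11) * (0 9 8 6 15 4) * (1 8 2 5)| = 14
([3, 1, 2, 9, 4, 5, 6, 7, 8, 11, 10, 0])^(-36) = [0, 1, 2, 3, 4, 5, 6, 7, 8, 9, 10, 11]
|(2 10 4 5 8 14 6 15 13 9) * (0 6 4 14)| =|(0 6 15 13 9 2 10 14 4 5 8)| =11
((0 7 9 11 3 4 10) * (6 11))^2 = ((0 7 9 6 11 3 4 10))^2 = (0 9 11 4)(3 10 7 6)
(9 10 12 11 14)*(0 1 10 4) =(0 1 10 12 11 14 9 4) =[1, 10, 2, 3, 0, 5, 6, 7, 8, 4, 12, 14, 11, 13, 9]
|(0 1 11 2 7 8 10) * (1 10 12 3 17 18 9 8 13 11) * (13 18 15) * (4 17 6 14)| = 14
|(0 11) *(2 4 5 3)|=|(0 11)(2 4 5 3)|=4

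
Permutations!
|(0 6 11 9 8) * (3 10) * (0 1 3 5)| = |(0 6 11 9 8 1 3 10 5)| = 9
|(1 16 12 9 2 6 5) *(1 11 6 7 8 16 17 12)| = 24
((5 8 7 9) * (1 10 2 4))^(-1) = ((1 10 2 4)(5 8 7 9))^(-1) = (1 4 2 10)(5 9 7 8)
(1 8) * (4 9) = (1 8)(4 9) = [0, 8, 2, 3, 9, 5, 6, 7, 1, 4]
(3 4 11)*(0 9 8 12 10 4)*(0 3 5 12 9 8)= (0 8 9)(4 11 5 12 10)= [8, 1, 2, 3, 11, 12, 6, 7, 9, 0, 4, 5, 10]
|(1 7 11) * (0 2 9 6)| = |(0 2 9 6)(1 7 11)| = 12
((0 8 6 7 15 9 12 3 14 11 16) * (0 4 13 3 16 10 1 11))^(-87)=(0 13 12 7)(3 16 15 8)(4 9 6 14)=((0 8 6 7 15 9 12 16 4 13 3 14)(1 11 10))^(-87)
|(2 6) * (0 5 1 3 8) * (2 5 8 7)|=6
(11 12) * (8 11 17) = (8 11 12 17) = [0, 1, 2, 3, 4, 5, 6, 7, 11, 9, 10, 12, 17, 13, 14, 15, 16, 8]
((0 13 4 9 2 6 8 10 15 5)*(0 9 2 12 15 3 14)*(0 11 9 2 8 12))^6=((0 13 4 8 10 3 14 11 9)(2 6 12 15 5))^6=(0 14 8)(2 6 12 15 5)(3 4 9)(10 13 11)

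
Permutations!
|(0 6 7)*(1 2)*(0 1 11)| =|(0 6 7 1 2 11)| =6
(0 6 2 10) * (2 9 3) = [6, 1, 10, 2, 4, 5, 9, 7, 8, 3, 0] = (0 6 9 3 2 10)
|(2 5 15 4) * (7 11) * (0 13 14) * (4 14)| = 14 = |(0 13 4 2 5 15 14)(7 11)|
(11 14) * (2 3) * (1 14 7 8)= (1 14 11 7 8)(2 3)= [0, 14, 3, 2, 4, 5, 6, 8, 1, 9, 10, 7, 12, 13, 11]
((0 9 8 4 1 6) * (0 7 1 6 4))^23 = (0 8 9)(1 7 6 4)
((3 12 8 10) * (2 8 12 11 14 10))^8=((2 8)(3 11 14 10))^8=(14)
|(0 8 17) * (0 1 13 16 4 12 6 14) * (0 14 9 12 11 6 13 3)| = 35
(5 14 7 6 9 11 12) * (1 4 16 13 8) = [0, 4, 2, 3, 16, 14, 9, 6, 1, 11, 10, 12, 5, 8, 7, 15, 13] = (1 4 16 13 8)(5 14 7 6 9 11 12)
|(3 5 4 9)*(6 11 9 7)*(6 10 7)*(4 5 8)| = |(3 8 4 6 11 9)(7 10)| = 6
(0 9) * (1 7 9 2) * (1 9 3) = [2, 7, 9, 1, 4, 5, 6, 3, 8, 0] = (0 2 9)(1 7 3)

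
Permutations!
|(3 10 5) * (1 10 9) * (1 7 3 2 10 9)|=|(1 9 7 3)(2 10 5)|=12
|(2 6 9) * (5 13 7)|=3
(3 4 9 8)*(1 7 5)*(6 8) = (1 7 5)(3 4 9 6 8) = [0, 7, 2, 4, 9, 1, 8, 5, 3, 6]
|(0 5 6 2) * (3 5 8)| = |(0 8 3 5 6 2)| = 6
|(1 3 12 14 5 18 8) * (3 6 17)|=9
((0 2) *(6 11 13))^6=((0 2)(6 11 13))^6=(13)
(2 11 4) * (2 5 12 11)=(4 5 12 11)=[0, 1, 2, 3, 5, 12, 6, 7, 8, 9, 10, 4, 11]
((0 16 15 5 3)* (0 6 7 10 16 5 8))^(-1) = ((0 5 3 6 7 10 16 15 8))^(-1) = (0 8 15 16 10 7 6 3 5)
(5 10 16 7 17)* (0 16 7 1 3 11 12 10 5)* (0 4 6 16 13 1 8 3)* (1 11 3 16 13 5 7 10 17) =(0 5 7 1)(4 6 13 11 12 17)(8 16) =[5, 0, 2, 3, 6, 7, 13, 1, 16, 9, 10, 12, 17, 11, 14, 15, 8, 4]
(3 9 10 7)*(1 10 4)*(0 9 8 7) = (0 9 4 1 10)(3 8 7) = [9, 10, 2, 8, 1, 5, 6, 3, 7, 4, 0]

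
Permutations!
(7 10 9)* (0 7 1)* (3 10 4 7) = (0 3 10 9 1)(4 7) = [3, 0, 2, 10, 7, 5, 6, 4, 8, 1, 9]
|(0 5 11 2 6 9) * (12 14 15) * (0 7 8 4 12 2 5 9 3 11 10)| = |(0 9 7 8 4 12 14 15 2 6 3 11 5 10)| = 14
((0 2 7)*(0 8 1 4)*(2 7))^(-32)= (0 1 7 4 8)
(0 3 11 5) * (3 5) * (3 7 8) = (0 5)(3 11 7 8) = [5, 1, 2, 11, 4, 0, 6, 8, 3, 9, 10, 7]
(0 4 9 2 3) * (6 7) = (0 4 9 2 3)(6 7) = [4, 1, 3, 0, 9, 5, 7, 6, 8, 2]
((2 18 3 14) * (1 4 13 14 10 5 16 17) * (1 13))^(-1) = ((1 4)(2 18 3 10 5 16 17 13 14))^(-1) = (1 4)(2 14 13 17 16 5 10 3 18)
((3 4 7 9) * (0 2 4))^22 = (0 9 4)(2 3 7)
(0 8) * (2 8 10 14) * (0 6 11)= [10, 1, 8, 3, 4, 5, 11, 7, 6, 9, 14, 0, 12, 13, 2]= (0 10 14 2 8 6 11)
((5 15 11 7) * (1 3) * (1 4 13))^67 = (1 13 4 3)(5 7 11 15)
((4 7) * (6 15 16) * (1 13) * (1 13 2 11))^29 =((1 2 11)(4 7)(6 15 16))^29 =(1 11 2)(4 7)(6 16 15)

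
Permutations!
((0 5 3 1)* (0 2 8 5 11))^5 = (0 11)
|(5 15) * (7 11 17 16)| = 4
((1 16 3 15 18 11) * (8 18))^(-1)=((1 16 3 15 8 18 11))^(-1)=(1 11 18 8 15 3 16)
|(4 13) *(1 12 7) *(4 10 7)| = 6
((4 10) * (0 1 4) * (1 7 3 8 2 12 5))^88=((0 7 3 8 2 12 5 1 4 10))^88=(0 4 5 2 3)(1 12 8 7 10)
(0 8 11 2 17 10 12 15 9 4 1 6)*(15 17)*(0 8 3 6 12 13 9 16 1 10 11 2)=(0 3 6 8 2 15 16 1 12 17 11)(4 10 13 9)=[3, 12, 15, 6, 10, 5, 8, 7, 2, 4, 13, 0, 17, 9, 14, 16, 1, 11]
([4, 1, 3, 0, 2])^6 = [2, 1, 0, 4, 3]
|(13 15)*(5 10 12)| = |(5 10 12)(13 15)| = 6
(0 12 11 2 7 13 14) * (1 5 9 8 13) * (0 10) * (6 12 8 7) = (0 8 13 14 10)(1 5 9 7)(2 6 12 11) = [8, 5, 6, 3, 4, 9, 12, 1, 13, 7, 0, 2, 11, 14, 10]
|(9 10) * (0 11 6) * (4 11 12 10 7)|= |(0 12 10 9 7 4 11 6)|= 8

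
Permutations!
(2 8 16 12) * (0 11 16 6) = (0 11 16 12 2 8 6) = [11, 1, 8, 3, 4, 5, 0, 7, 6, 9, 10, 16, 2, 13, 14, 15, 12]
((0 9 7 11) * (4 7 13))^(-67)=(0 11 7 4 13 9)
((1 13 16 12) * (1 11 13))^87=(11 12 16 13)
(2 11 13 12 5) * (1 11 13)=[0, 11, 13, 3, 4, 2, 6, 7, 8, 9, 10, 1, 5, 12]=(1 11)(2 13 12 5)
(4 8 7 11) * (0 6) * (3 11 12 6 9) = (0 9 3 11 4 8 7 12 6) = [9, 1, 2, 11, 8, 5, 0, 12, 7, 3, 10, 4, 6]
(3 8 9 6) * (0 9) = (0 9 6 3 8) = [9, 1, 2, 8, 4, 5, 3, 7, 0, 6]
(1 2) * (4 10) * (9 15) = (1 2)(4 10)(9 15) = [0, 2, 1, 3, 10, 5, 6, 7, 8, 15, 4, 11, 12, 13, 14, 9]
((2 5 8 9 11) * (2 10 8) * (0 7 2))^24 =((0 7 2 5)(8 9 11 10))^24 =(11)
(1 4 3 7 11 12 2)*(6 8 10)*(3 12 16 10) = (1 4 12 2)(3 7 11 16 10 6 8) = [0, 4, 1, 7, 12, 5, 8, 11, 3, 9, 6, 16, 2, 13, 14, 15, 10]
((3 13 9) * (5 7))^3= (13)(5 7)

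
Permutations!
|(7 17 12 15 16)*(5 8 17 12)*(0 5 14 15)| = 9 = |(0 5 8 17 14 15 16 7 12)|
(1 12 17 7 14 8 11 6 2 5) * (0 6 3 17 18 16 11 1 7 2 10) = [6, 12, 5, 17, 4, 7, 10, 14, 1, 9, 0, 3, 18, 13, 8, 15, 11, 2, 16] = (0 6 10)(1 12 18 16 11 3 17 2 5 7 14 8)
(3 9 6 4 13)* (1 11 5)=(1 11 5)(3 9 6 4 13)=[0, 11, 2, 9, 13, 1, 4, 7, 8, 6, 10, 5, 12, 3]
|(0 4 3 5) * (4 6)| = |(0 6 4 3 5)| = 5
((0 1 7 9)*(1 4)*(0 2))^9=(0 7)(1 2)(4 9)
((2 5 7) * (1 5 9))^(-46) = ((1 5 7 2 9))^(-46) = (1 9 2 7 5)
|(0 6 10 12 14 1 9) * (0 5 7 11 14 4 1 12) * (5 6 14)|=|(0 14 12 4 1 9 6 10)(5 7 11)|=24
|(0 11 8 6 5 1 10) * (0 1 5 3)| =10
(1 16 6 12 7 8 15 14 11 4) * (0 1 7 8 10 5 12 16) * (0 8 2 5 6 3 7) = (0 1 8 15 14 11 4)(2 5 12)(3 7 10 6 16) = [1, 8, 5, 7, 0, 12, 16, 10, 15, 9, 6, 4, 2, 13, 11, 14, 3]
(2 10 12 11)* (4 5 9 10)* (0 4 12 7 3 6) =(0 4 5 9 10 7 3 6)(2 12 11) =[4, 1, 12, 6, 5, 9, 0, 3, 8, 10, 7, 2, 11]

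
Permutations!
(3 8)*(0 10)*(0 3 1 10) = [0, 10, 2, 8, 4, 5, 6, 7, 1, 9, 3] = (1 10 3 8)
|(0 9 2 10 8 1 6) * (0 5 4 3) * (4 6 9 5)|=|(0 5 6 4 3)(1 9 2 10 8)|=5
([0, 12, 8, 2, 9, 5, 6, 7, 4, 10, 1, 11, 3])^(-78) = (1 3 8 9)(2 4 10 12)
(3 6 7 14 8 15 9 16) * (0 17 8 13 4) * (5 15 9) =(0 17 8 9 16 3 6 7 14 13 4)(5 15) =[17, 1, 2, 6, 0, 15, 7, 14, 9, 16, 10, 11, 12, 4, 13, 5, 3, 8]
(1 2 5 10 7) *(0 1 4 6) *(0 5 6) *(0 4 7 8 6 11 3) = (0 1 2 11 3)(5 10 8 6) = [1, 2, 11, 0, 4, 10, 5, 7, 6, 9, 8, 3]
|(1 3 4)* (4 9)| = 4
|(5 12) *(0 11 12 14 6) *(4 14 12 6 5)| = |(0 11 6)(4 14 5 12)| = 12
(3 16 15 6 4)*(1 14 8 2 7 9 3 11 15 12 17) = [0, 14, 7, 16, 11, 5, 4, 9, 2, 3, 10, 15, 17, 13, 8, 6, 12, 1] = (1 14 8 2 7 9 3 16 12 17)(4 11 15 6)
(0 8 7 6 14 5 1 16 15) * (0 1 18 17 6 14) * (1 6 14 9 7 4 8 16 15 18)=(0 16 18 17 14 5 1 15 6)(4 8)(7 9)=[16, 15, 2, 3, 8, 1, 0, 9, 4, 7, 10, 11, 12, 13, 5, 6, 18, 14, 17]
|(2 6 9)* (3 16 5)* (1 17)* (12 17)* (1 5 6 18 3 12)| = |(2 18 3 16 6 9)(5 12 17)| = 6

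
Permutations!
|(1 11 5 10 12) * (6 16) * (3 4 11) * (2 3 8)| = 18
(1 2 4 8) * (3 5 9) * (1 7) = (1 2 4 8 7)(3 5 9) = [0, 2, 4, 5, 8, 9, 6, 1, 7, 3]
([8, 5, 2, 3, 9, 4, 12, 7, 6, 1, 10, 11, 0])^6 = [6, 4, 2, 3, 1, 9, 0, 7, 12, 5, 10, 11, 8]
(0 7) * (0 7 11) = [11, 1, 2, 3, 4, 5, 6, 7, 8, 9, 10, 0] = (0 11)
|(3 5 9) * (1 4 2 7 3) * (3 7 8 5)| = |(1 4 2 8 5 9)| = 6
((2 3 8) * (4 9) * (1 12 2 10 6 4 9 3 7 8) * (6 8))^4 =((1 12 2 7 6 4 3)(8 10))^4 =(1 6 12 4 2 3 7)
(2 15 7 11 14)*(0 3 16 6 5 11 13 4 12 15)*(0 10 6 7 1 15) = (0 3 16 7 13 4 12)(1 15)(2 10 6 5 11 14) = [3, 15, 10, 16, 12, 11, 5, 13, 8, 9, 6, 14, 0, 4, 2, 1, 7]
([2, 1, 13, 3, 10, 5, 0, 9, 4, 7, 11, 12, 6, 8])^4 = [4, 1, 10, 3, 6, 5, 8, 7, 12, 9, 0, 2, 13, 11]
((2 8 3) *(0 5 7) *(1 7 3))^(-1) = ((0 5 3 2 8 1 7))^(-1) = (0 7 1 8 2 3 5)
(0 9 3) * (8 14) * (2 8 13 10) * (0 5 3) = (0 9)(2 8 14 13 10)(3 5) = [9, 1, 8, 5, 4, 3, 6, 7, 14, 0, 2, 11, 12, 10, 13]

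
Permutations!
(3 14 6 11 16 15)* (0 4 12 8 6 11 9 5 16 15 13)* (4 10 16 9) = [10, 1, 2, 14, 12, 9, 4, 7, 6, 5, 16, 15, 8, 0, 11, 3, 13] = (0 10 16 13)(3 14 11 15)(4 12 8 6)(5 9)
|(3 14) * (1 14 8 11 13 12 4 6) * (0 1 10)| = |(0 1 14 3 8 11 13 12 4 6 10)| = 11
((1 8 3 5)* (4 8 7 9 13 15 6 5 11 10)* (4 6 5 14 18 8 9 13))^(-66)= (1 5 15 13 7)(3 14 11 18 10 8 6)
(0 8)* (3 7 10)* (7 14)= (0 8)(3 14 7 10)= [8, 1, 2, 14, 4, 5, 6, 10, 0, 9, 3, 11, 12, 13, 7]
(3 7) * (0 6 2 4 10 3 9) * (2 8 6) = (0 2 4 10 3 7 9)(6 8) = [2, 1, 4, 7, 10, 5, 8, 9, 6, 0, 3]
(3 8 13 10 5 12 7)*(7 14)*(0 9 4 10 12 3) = (0 9 4 10 5 3 8 13 12 14 7) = [9, 1, 2, 8, 10, 3, 6, 0, 13, 4, 5, 11, 14, 12, 7]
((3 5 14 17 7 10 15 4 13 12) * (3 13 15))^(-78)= (17)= ((3 5 14 17 7 10)(4 15)(12 13))^(-78)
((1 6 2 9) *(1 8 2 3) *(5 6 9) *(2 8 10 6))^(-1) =((1 9 10 6 3)(2 5))^(-1) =(1 3 6 10 9)(2 5)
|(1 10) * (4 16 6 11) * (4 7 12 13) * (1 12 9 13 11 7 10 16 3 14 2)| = 30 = |(1 16 6 7 9 13 4 3 14 2)(10 12 11)|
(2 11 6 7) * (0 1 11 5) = (0 1 11 6 7 2 5) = [1, 11, 5, 3, 4, 0, 7, 2, 8, 9, 10, 6]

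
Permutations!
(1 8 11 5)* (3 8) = [0, 3, 2, 8, 4, 1, 6, 7, 11, 9, 10, 5] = (1 3 8 11 5)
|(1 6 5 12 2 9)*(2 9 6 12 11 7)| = |(1 12 9)(2 6 5 11 7)| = 15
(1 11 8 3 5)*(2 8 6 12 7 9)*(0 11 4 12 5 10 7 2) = (0 11 6 5 1 4 12 2 8 3 10 7 9) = [11, 4, 8, 10, 12, 1, 5, 9, 3, 0, 7, 6, 2]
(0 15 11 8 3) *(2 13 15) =(0 2 13 15 11 8 3) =[2, 1, 13, 0, 4, 5, 6, 7, 3, 9, 10, 8, 12, 15, 14, 11]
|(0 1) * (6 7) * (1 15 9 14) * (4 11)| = 10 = |(0 15 9 14 1)(4 11)(6 7)|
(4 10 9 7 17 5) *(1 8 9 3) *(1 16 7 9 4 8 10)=(1 10 3 16 7 17 5 8 4)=[0, 10, 2, 16, 1, 8, 6, 17, 4, 9, 3, 11, 12, 13, 14, 15, 7, 5]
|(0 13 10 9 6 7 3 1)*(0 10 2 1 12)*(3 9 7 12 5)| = |(0 13 2 1 10 7 9 6 12)(3 5)| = 18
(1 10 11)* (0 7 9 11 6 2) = (0 7 9 11 1 10 6 2) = [7, 10, 0, 3, 4, 5, 2, 9, 8, 11, 6, 1]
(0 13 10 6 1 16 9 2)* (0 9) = (0 13 10 6 1 16)(2 9) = [13, 16, 9, 3, 4, 5, 1, 7, 8, 2, 6, 11, 12, 10, 14, 15, 0]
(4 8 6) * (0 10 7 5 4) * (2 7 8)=(0 10 8 6)(2 7 5 4)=[10, 1, 7, 3, 2, 4, 0, 5, 6, 9, 8]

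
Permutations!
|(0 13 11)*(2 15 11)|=5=|(0 13 2 15 11)|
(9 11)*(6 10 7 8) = (6 10 7 8)(9 11) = [0, 1, 2, 3, 4, 5, 10, 8, 6, 11, 7, 9]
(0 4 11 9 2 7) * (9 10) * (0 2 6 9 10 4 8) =[8, 1, 7, 3, 11, 5, 9, 2, 0, 6, 10, 4] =(0 8)(2 7)(4 11)(6 9)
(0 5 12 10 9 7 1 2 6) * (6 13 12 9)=(0 5 9 7 1 2 13 12 10 6)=[5, 2, 13, 3, 4, 9, 0, 1, 8, 7, 6, 11, 10, 12]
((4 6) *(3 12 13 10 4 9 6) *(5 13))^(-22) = ((3 12 5 13 10 4)(6 9))^(-22) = (3 5 10)(4 12 13)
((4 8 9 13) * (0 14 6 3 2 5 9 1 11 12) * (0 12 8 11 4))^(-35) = (0 5 6 13 2 14 9 3)(1 4 11 8) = ((0 14 6 3 2 5 9 13)(1 4 11 8))^(-35)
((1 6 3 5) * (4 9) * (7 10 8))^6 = ((1 6 3 5)(4 9)(7 10 8))^6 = (10)(1 3)(5 6)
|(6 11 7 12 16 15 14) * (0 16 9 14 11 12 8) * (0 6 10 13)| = |(0 16 15 11 7 8 6 12 9 14 10 13)| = 12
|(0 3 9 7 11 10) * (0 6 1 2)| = |(0 3 9 7 11 10 6 1 2)| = 9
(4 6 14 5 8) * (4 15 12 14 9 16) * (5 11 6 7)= (4 7 5 8 15 12 14 11 6 9 16)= [0, 1, 2, 3, 7, 8, 9, 5, 15, 16, 10, 6, 14, 13, 11, 12, 4]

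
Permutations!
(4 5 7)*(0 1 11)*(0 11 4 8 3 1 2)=(11)(0 2)(1 4 5 7 8 3)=[2, 4, 0, 1, 5, 7, 6, 8, 3, 9, 10, 11]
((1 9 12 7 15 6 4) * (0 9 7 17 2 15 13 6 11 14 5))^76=((0 9 12 17 2 15 11 14 5)(1 7 13 6 4))^76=(0 2 5 17 14 12 11 9 15)(1 7 13 6 4)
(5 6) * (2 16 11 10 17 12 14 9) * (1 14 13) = [0, 14, 16, 3, 4, 6, 5, 7, 8, 2, 17, 10, 13, 1, 9, 15, 11, 12] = (1 14 9 2 16 11 10 17 12 13)(5 6)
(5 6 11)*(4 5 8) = (4 5 6 11 8) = [0, 1, 2, 3, 5, 6, 11, 7, 4, 9, 10, 8]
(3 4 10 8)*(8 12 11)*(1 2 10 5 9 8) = (1 2 10 12 11)(3 4 5 9 8) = [0, 2, 10, 4, 5, 9, 6, 7, 3, 8, 12, 1, 11]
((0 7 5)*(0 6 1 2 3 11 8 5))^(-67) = ((0 7)(1 2 3 11 8 5 6))^(-67) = (0 7)(1 11 6 3 5 2 8)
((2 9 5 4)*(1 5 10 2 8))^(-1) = (1 8 4 5)(2 10 9)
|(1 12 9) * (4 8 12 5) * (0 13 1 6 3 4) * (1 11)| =30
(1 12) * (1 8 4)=[0, 12, 2, 3, 1, 5, 6, 7, 4, 9, 10, 11, 8]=(1 12 8 4)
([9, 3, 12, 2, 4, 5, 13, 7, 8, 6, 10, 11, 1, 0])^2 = (0 6)(1 2)(3 12)(9 13)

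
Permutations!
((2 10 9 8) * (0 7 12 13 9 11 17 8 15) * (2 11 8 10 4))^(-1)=(0 15 9 13 12 7)(2 4)(8 10 17 11)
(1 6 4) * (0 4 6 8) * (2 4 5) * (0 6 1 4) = [5, 8, 0, 3, 4, 2, 1, 7, 6] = (0 5 2)(1 8 6)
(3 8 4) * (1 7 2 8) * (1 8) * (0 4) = (0 4 3 8)(1 7 2) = [4, 7, 1, 8, 3, 5, 6, 2, 0]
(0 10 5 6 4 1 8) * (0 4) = [10, 8, 2, 3, 1, 6, 0, 7, 4, 9, 5] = (0 10 5 6)(1 8 4)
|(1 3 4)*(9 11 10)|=|(1 3 4)(9 11 10)|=3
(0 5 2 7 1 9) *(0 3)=[5, 9, 7, 0, 4, 2, 6, 1, 8, 3]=(0 5 2 7 1 9 3)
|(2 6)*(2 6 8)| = 2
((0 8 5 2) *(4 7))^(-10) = (0 5)(2 8)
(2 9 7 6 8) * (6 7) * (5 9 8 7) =(2 8)(5 9 6 7) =[0, 1, 8, 3, 4, 9, 7, 5, 2, 6]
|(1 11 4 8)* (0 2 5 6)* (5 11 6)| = |(0 2 11 4 8 1 6)| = 7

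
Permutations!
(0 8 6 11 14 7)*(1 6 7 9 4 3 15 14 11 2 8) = (0 1 6 2 8 7)(3 15 14 9 4) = [1, 6, 8, 15, 3, 5, 2, 0, 7, 4, 10, 11, 12, 13, 9, 14]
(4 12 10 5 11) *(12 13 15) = (4 13 15 12 10 5 11) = [0, 1, 2, 3, 13, 11, 6, 7, 8, 9, 5, 4, 10, 15, 14, 12]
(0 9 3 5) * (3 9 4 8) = [4, 1, 2, 5, 8, 0, 6, 7, 3, 9] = (9)(0 4 8 3 5)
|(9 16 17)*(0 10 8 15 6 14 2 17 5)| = |(0 10 8 15 6 14 2 17 9 16 5)| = 11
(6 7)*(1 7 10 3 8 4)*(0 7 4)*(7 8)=(0 8)(1 4)(3 7 6 10)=[8, 4, 2, 7, 1, 5, 10, 6, 0, 9, 3]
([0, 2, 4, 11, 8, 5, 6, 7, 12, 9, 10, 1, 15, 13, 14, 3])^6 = (1 3 12 4)(2 11 15 8)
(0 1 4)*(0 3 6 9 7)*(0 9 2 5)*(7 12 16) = (0 1 4 3 6 2 5)(7 9 12 16) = [1, 4, 5, 6, 3, 0, 2, 9, 8, 12, 10, 11, 16, 13, 14, 15, 7]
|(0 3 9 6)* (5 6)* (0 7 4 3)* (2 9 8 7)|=|(2 9 5 6)(3 8 7 4)|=4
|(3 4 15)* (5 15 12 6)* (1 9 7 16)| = |(1 9 7 16)(3 4 12 6 5 15)| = 12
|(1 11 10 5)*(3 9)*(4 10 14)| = |(1 11 14 4 10 5)(3 9)| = 6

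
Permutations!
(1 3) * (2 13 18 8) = (1 3)(2 13 18 8) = [0, 3, 13, 1, 4, 5, 6, 7, 2, 9, 10, 11, 12, 18, 14, 15, 16, 17, 8]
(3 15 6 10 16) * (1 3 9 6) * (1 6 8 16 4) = (1 3 15 6 10 4)(8 16 9) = [0, 3, 2, 15, 1, 5, 10, 7, 16, 8, 4, 11, 12, 13, 14, 6, 9]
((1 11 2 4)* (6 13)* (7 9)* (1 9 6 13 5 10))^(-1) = ((13)(1 11 2 4 9 7 6 5 10))^(-1) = (13)(1 10 5 6 7 9 4 2 11)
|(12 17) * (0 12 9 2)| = |(0 12 17 9 2)| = 5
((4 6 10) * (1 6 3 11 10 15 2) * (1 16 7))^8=((1 6 15 2 16 7)(3 11 10 4))^8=(1 15 16)(2 7 6)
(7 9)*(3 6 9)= (3 6 9 7)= [0, 1, 2, 6, 4, 5, 9, 3, 8, 7]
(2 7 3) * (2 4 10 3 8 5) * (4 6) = (2 7 8 5)(3 6 4 10) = [0, 1, 7, 6, 10, 2, 4, 8, 5, 9, 3]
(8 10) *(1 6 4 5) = [0, 6, 2, 3, 5, 1, 4, 7, 10, 9, 8] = (1 6 4 5)(8 10)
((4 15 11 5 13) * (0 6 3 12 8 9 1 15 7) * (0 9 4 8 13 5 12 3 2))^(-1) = ((0 6 2)(1 15 11 12 13 8 4 7 9))^(-1) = (0 2 6)(1 9 7 4 8 13 12 11 15)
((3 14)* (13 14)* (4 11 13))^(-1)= (3 14 13 11 4)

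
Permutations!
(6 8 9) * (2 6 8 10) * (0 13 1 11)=(0 13 1 11)(2 6 10)(8 9)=[13, 11, 6, 3, 4, 5, 10, 7, 9, 8, 2, 0, 12, 1]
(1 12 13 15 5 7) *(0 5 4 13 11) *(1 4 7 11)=(0 5 11)(1 12)(4 13 15 7)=[5, 12, 2, 3, 13, 11, 6, 4, 8, 9, 10, 0, 1, 15, 14, 7]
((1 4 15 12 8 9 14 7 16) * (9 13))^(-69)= ((1 4 15 12 8 13 9 14 7 16))^(-69)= (1 4 15 12 8 13 9 14 7 16)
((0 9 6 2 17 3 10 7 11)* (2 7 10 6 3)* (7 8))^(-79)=(0 7 6 9 11 8 3)(2 17)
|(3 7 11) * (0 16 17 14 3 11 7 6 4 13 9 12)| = 10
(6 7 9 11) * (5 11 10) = [0, 1, 2, 3, 4, 11, 7, 9, 8, 10, 5, 6] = (5 11 6 7 9 10)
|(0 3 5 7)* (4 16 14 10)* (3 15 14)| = 9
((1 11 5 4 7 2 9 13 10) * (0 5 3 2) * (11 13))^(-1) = (0 7 4 5)(1 10 13)(2 3 11 9)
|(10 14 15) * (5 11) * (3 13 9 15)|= |(3 13 9 15 10 14)(5 11)|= 6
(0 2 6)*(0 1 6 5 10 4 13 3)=(0 2 5 10 4 13 3)(1 6)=[2, 6, 5, 0, 13, 10, 1, 7, 8, 9, 4, 11, 12, 3]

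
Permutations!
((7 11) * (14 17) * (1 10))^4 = (17)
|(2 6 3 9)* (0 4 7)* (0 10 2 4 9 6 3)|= |(0 9 4 7 10 2 3 6)|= 8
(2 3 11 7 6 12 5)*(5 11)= (2 3 5)(6 12 11 7)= [0, 1, 3, 5, 4, 2, 12, 6, 8, 9, 10, 7, 11]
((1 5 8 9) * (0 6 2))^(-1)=((0 6 2)(1 5 8 9))^(-1)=(0 2 6)(1 9 8 5)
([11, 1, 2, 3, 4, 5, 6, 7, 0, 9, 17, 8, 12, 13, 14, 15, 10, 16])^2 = [8, 1, 2, 3, 4, 5, 6, 7, 11, 9, 16, 0, 12, 13, 14, 15, 17, 10]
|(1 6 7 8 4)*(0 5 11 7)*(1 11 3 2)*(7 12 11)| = |(0 5 3 2 1 6)(4 7 8)(11 12)| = 6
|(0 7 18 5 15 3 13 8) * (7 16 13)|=20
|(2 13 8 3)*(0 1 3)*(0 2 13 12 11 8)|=|(0 1 3 13)(2 12 11 8)|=4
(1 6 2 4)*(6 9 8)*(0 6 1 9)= [6, 0, 4, 3, 9, 5, 2, 7, 1, 8]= (0 6 2 4 9 8 1)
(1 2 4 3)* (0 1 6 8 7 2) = (0 1)(2 4 3 6 8 7) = [1, 0, 4, 6, 3, 5, 8, 2, 7]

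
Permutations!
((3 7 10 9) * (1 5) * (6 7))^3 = (1 5)(3 10 6 9 7)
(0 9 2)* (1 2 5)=[9, 2, 0, 3, 4, 1, 6, 7, 8, 5]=(0 9 5 1 2)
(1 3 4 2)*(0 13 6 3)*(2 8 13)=(0 2 1)(3 4 8 13 6)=[2, 0, 1, 4, 8, 5, 3, 7, 13, 9, 10, 11, 12, 6]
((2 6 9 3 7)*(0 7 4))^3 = ((0 7 2 6 9 3 4))^3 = (0 6 4 2 3 7 9)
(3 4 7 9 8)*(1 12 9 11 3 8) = (1 12 9)(3 4 7 11) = [0, 12, 2, 4, 7, 5, 6, 11, 8, 1, 10, 3, 9]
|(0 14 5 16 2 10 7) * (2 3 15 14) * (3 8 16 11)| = 20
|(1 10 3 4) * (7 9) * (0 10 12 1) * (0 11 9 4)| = 12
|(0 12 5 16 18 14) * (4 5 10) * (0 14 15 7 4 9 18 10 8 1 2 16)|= |(0 12 8 1 2 16 10 9 18 15 7 4 5)|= 13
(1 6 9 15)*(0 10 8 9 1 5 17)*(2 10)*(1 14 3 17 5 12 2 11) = (0 11 1 6 14 3 17)(2 10 8 9 15 12) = [11, 6, 10, 17, 4, 5, 14, 7, 9, 15, 8, 1, 2, 13, 3, 12, 16, 0]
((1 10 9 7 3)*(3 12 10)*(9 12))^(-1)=(1 3)(7 9)(10 12)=((1 3)(7 9)(10 12))^(-1)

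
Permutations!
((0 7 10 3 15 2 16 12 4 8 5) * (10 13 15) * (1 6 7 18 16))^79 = ((0 18 16 12 4 8 5)(1 6 7 13 15 2)(3 10))^79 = (0 16 4 5 18 12 8)(1 6 7 13 15 2)(3 10)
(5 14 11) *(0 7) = (0 7)(5 14 11) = [7, 1, 2, 3, 4, 14, 6, 0, 8, 9, 10, 5, 12, 13, 11]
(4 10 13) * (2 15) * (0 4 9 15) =(0 4 10 13 9 15 2) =[4, 1, 0, 3, 10, 5, 6, 7, 8, 15, 13, 11, 12, 9, 14, 2]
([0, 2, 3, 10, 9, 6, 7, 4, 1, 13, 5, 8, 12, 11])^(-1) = [0, 8, 1, 2, 7, 10, 5, 6, 11, 4, 3, 13, 12, 9]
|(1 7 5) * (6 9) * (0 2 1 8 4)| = 14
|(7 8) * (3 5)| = |(3 5)(7 8)| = 2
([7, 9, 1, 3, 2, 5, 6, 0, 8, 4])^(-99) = (0 7)(1 9 4 2)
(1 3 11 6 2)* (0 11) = [11, 3, 1, 0, 4, 5, 2, 7, 8, 9, 10, 6] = (0 11 6 2 1 3)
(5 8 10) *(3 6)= (3 6)(5 8 10)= [0, 1, 2, 6, 4, 8, 3, 7, 10, 9, 5]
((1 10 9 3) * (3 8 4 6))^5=(1 6 8 10 3 4 9)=((1 10 9 8 4 6 3))^5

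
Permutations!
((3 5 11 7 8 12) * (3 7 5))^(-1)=(5 11)(7 12 8)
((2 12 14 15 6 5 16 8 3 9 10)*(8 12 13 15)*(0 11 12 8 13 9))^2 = (0 12 13 6 16 3 11 14 15 5 8)(2 10 9)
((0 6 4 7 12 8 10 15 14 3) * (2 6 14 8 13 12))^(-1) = (0 3 14)(2 7 4 6)(8 15 10)(12 13)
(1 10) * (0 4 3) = (0 4 3)(1 10) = [4, 10, 2, 0, 3, 5, 6, 7, 8, 9, 1]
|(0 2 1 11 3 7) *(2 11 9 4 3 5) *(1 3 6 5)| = 10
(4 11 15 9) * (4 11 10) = (4 10)(9 11 15) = [0, 1, 2, 3, 10, 5, 6, 7, 8, 11, 4, 15, 12, 13, 14, 9]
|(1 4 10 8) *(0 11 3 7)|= |(0 11 3 7)(1 4 10 8)|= 4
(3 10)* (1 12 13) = [0, 12, 2, 10, 4, 5, 6, 7, 8, 9, 3, 11, 13, 1] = (1 12 13)(3 10)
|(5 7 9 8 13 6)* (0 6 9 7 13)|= 6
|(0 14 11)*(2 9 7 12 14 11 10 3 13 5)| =18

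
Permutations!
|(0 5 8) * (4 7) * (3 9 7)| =12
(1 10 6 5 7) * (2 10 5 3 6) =[0, 5, 10, 6, 4, 7, 3, 1, 8, 9, 2] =(1 5 7)(2 10)(3 6)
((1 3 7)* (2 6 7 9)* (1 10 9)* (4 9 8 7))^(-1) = (1 3)(2 9 4 6)(7 8 10) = ((1 3)(2 6 4 9)(7 10 8))^(-1)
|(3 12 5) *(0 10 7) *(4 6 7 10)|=|(0 4 6 7)(3 12 5)|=12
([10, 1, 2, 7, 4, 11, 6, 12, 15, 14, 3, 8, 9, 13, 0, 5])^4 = [12, 1, 2, 14, 4, 5, 6, 0, 8, 3, 9, 11, 10, 13, 7, 15]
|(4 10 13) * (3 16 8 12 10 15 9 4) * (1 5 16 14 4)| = 12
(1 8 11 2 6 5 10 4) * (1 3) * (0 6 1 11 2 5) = (0 6)(1 8 2)(3 11 5 10 4) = [6, 8, 1, 11, 3, 10, 0, 7, 2, 9, 4, 5]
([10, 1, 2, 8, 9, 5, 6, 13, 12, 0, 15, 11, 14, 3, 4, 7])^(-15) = [12, 1, 2, 10, 3, 5, 6, 9, 15, 8, 14, 11, 7, 0, 13, 4]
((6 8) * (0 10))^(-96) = ((0 10)(6 8))^(-96) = (10)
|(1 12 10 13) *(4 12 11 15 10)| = 10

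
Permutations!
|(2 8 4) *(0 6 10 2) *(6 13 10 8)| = 7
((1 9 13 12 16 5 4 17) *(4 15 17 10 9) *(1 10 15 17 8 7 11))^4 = (1 7 15)(4 11 8)(5 13 17 12 10 16 9) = ((1 4 15 8 7 11)(5 17 10 9 13 12 16))^4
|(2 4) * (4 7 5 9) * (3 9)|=6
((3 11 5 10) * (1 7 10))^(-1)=(1 5 11 3 10 7)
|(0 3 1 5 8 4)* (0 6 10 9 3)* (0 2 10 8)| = |(0 2 10 9 3 1 5)(4 6 8)| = 21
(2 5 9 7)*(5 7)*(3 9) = (2 7)(3 9 5) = [0, 1, 7, 9, 4, 3, 6, 2, 8, 5]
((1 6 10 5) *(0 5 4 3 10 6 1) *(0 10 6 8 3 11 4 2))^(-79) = (0 5 10 2)(3 8 6)(4 11)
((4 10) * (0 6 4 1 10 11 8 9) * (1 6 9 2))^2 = ((0 9)(1 10 6 4 11 8 2))^2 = (1 6 11 2 10 4 8)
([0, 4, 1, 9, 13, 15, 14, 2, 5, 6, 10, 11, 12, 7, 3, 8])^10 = [0, 1, 2, 6, 4, 15, 3, 7, 5, 14, 10, 11, 12, 13, 9, 8]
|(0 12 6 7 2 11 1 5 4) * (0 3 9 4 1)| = |(0 12 6 7 2 11)(1 5)(3 9 4)| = 6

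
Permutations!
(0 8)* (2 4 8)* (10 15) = (0 2 4 8)(10 15) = [2, 1, 4, 3, 8, 5, 6, 7, 0, 9, 15, 11, 12, 13, 14, 10]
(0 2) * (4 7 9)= [2, 1, 0, 3, 7, 5, 6, 9, 8, 4]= (0 2)(4 7 9)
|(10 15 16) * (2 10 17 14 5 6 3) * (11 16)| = |(2 10 15 11 16 17 14 5 6 3)| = 10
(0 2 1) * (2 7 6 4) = (0 7 6 4 2 1) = [7, 0, 1, 3, 2, 5, 4, 6]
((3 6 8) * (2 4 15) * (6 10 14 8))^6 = ((2 4 15)(3 10 14 8))^6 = (15)(3 14)(8 10)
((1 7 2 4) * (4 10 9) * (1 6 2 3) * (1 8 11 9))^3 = ((1 7 3 8 11 9 4 6 2 10))^3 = (1 8 4 10 3 9 2 7 11 6)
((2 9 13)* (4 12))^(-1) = (2 13 9)(4 12)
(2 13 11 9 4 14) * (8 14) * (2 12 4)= (2 13 11 9)(4 8 14 12)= [0, 1, 13, 3, 8, 5, 6, 7, 14, 2, 10, 9, 4, 11, 12]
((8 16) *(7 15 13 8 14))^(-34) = ((7 15 13 8 16 14))^(-34) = (7 13 16)(8 14 15)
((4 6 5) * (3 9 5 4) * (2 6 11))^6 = (2 4)(6 11)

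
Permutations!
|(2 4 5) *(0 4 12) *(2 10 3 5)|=|(0 4 2 12)(3 5 10)|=12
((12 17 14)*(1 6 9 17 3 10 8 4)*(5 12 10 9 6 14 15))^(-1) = (1 4 8 10 14)(3 12 5 15 17 9) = ((1 14 10 8 4)(3 9 17 15 5 12))^(-1)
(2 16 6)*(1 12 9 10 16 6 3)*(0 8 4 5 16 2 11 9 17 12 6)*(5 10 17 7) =[8, 6, 0, 1, 10, 16, 11, 5, 4, 17, 2, 9, 7, 13, 14, 15, 3, 12] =(0 8 4 10 2)(1 6 11 9 17 12 7 5 16 3)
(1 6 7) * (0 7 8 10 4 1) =(0 7)(1 6 8 10 4) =[7, 6, 2, 3, 1, 5, 8, 0, 10, 9, 4]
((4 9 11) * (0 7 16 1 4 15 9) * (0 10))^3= ((0 7 16 1 4 10)(9 11 15))^3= (0 1)(4 7)(10 16)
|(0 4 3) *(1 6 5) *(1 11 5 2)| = |(0 4 3)(1 6 2)(5 11)| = 6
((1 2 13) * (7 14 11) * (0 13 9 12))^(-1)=(0 12 9 2 1 13)(7 11 14)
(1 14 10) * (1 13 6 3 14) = [0, 1, 2, 14, 4, 5, 3, 7, 8, 9, 13, 11, 12, 6, 10] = (3 14 10 13 6)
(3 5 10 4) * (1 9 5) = [0, 9, 2, 1, 3, 10, 6, 7, 8, 5, 4] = (1 9 5 10 4 3)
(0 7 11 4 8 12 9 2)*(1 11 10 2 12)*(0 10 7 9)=(0 9 12)(1 11 4 8)(2 10)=[9, 11, 10, 3, 8, 5, 6, 7, 1, 12, 2, 4, 0]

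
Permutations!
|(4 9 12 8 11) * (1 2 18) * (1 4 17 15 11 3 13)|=9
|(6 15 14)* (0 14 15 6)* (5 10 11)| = |(15)(0 14)(5 10 11)| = 6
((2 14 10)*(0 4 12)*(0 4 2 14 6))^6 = (14)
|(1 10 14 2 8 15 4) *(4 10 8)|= 7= |(1 8 15 10 14 2 4)|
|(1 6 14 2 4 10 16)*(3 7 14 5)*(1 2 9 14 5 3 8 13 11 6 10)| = |(1 10 16 2 4)(3 7 5 8 13 11 6)(9 14)| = 70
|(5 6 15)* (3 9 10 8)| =12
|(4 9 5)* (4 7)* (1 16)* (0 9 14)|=6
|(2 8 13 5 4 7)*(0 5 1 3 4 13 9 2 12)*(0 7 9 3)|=|(0 5 13 1)(2 8 3 4 9)(7 12)|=20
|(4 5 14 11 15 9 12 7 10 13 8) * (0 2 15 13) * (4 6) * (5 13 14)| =28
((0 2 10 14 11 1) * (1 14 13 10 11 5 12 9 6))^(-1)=((0 2 11 14 5 12 9 6 1)(10 13))^(-1)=(0 1 6 9 12 5 14 11 2)(10 13)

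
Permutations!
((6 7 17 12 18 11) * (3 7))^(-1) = ((3 7 17 12 18 11 6))^(-1) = (3 6 11 18 12 17 7)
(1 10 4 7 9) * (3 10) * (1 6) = (1 3 10 4 7 9 6) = [0, 3, 2, 10, 7, 5, 1, 9, 8, 6, 4]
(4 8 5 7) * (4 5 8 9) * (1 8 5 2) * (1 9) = [0, 8, 9, 3, 1, 7, 6, 2, 5, 4] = (1 8 5 7 2 9 4)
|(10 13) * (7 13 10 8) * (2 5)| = |(2 5)(7 13 8)| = 6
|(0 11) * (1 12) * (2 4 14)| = |(0 11)(1 12)(2 4 14)| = 6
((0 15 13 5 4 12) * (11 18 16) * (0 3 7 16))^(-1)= ((0 15 13 5 4 12 3 7 16 11 18))^(-1)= (0 18 11 16 7 3 12 4 5 13 15)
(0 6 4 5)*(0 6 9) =(0 9)(4 5 6) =[9, 1, 2, 3, 5, 6, 4, 7, 8, 0]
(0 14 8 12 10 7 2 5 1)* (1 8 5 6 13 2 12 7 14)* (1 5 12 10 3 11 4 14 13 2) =(0 5 8 7 10 13 1)(2 6)(3 11 4 14 12) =[5, 0, 6, 11, 14, 8, 2, 10, 7, 9, 13, 4, 3, 1, 12]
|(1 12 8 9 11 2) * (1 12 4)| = |(1 4)(2 12 8 9 11)| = 10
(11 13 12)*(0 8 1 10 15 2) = [8, 10, 0, 3, 4, 5, 6, 7, 1, 9, 15, 13, 11, 12, 14, 2] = (0 8 1 10 15 2)(11 13 12)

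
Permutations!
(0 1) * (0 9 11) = [1, 9, 2, 3, 4, 5, 6, 7, 8, 11, 10, 0] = (0 1 9 11)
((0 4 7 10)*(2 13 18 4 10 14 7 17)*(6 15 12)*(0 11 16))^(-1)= (0 16 11 10)(2 17 4 18 13)(6 12 15)(7 14)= ((0 10 11 16)(2 13 18 4 17)(6 15 12)(7 14))^(-1)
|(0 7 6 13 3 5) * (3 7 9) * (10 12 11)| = |(0 9 3 5)(6 13 7)(10 12 11)| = 12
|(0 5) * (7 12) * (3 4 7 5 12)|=|(0 12 5)(3 4 7)|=3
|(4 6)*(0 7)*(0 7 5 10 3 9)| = 10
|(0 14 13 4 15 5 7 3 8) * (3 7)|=8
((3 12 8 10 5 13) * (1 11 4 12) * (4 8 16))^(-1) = (1 3 13 5 10 8 11)(4 16 12)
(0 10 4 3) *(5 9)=(0 10 4 3)(5 9)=[10, 1, 2, 0, 3, 9, 6, 7, 8, 5, 4]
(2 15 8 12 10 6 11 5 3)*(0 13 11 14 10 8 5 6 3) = (0 13 11 6 14 10 3 2 15 5)(8 12) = [13, 1, 15, 2, 4, 0, 14, 7, 12, 9, 3, 6, 8, 11, 10, 5]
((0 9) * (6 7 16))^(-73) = ((0 9)(6 7 16))^(-73) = (0 9)(6 16 7)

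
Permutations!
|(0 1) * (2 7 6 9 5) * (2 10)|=6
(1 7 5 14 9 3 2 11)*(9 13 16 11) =(1 7 5 14 13 16 11)(2 9 3) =[0, 7, 9, 2, 4, 14, 6, 5, 8, 3, 10, 1, 12, 16, 13, 15, 11]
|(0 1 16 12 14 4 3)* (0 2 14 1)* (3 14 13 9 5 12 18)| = 18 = |(1 16 18 3 2 13 9 5 12)(4 14)|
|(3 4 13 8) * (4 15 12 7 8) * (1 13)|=15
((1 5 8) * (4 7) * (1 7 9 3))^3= (1 7 3 8 9 5 4)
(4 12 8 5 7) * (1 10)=(1 10)(4 12 8 5 7)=[0, 10, 2, 3, 12, 7, 6, 4, 5, 9, 1, 11, 8]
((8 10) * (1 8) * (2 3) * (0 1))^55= (0 10 8 1)(2 3)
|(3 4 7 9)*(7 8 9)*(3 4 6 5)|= |(3 6 5)(4 8 9)|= 3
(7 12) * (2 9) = (2 9)(7 12) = [0, 1, 9, 3, 4, 5, 6, 12, 8, 2, 10, 11, 7]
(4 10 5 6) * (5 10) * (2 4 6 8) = (10)(2 4 5 8) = [0, 1, 4, 3, 5, 8, 6, 7, 2, 9, 10]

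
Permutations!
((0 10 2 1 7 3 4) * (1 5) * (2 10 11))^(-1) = (0 4 3 7 1 5 2 11)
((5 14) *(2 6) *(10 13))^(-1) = (2 6)(5 14)(10 13)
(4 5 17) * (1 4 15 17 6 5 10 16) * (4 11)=[0, 11, 2, 3, 10, 6, 5, 7, 8, 9, 16, 4, 12, 13, 14, 17, 1, 15]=(1 11 4 10 16)(5 6)(15 17)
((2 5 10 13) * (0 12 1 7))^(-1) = (0 7 1 12)(2 13 10 5)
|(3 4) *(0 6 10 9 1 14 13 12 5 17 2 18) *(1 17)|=70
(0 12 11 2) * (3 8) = (0 12 11 2)(3 8) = [12, 1, 0, 8, 4, 5, 6, 7, 3, 9, 10, 2, 11]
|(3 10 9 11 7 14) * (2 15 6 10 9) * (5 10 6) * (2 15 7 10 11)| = 20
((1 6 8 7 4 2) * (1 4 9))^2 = ((1 6 8 7 9)(2 4))^2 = (1 8 9 6 7)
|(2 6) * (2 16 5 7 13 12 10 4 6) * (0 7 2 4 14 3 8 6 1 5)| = 20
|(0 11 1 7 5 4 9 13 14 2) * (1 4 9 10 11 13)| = |(0 13 14 2)(1 7 5 9)(4 10 11)| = 12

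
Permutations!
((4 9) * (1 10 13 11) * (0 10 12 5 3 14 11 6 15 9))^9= ((0 10 13 6 15 9 4)(1 12 5 3 14 11))^9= (0 13 15 4 10 6 9)(1 3)(5 11)(12 14)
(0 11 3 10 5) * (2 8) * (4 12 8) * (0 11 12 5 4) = (0 12 8 2)(3 10 4 5 11) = [12, 1, 0, 10, 5, 11, 6, 7, 2, 9, 4, 3, 8]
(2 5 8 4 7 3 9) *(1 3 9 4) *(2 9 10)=(1 3 4 7 10 2 5 8)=[0, 3, 5, 4, 7, 8, 6, 10, 1, 9, 2]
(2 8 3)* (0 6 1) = (0 6 1)(2 8 3) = [6, 0, 8, 2, 4, 5, 1, 7, 3]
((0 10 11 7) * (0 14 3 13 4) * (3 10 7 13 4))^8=((0 7 14 10 11 13 3 4))^8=(14)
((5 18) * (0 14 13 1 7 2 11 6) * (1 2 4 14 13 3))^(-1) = ((0 13 2 11 6)(1 7 4 14 3)(5 18))^(-1) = (0 6 11 2 13)(1 3 14 4 7)(5 18)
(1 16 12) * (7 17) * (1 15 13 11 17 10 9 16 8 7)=(1 8 7 10 9 16 12 15 13 11 17)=[0, 8, 2, 3, 4, 5, 6, 10, 7, 16, 9, 17, 15, 11, 14, 13, 12, 1]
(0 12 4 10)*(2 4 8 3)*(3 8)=(0 12 3 2 4 10)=[12, 1, 4, 2, 10, 5, 6, 7, 8, 9, 0, 11, 3]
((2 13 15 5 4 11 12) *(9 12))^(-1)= ((2 13 15 5 4 11 9 12))^(-1)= (2 12 9 11 4 5 15 13)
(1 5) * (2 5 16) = (1 16 2 5) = [0, 16, 5, 3, 4, 1, 6, 7, 8, 9, 10, 11, 12, 13, 14, 15, 2]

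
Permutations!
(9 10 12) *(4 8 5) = (4 8 5)(9 10 12) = [0, 1, 2, 3, 8, 4, 6, 7, 5, 10, 12, 11, 9]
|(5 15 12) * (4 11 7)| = 3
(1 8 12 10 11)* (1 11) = (1 8 12 10) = [0, 8, 2, 3, 4, 5, 6, 7, 12, 9, 1, 11, 10]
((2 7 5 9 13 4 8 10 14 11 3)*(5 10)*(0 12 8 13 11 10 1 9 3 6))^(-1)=((0 12 8 5 3 2 7 1 9 11 6)(4 13)(10 14))^(-1)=(0 6 11 9 1 7 2 3 5 8 12)(4 13)(10 14)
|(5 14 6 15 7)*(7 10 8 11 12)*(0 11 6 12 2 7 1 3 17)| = |(0 11 2 7 5 14 12 1 3 17)(6 15 10 8)| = 20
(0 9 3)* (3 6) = (0 9 6 3) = [9, 1, 2, 0, 4, 5, 3, 7, 8, 6]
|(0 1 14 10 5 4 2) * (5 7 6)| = |(0 1 14 10 7 6 5 4 2)| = 9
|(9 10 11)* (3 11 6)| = 5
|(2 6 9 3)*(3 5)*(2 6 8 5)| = 6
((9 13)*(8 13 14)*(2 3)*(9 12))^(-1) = ((2 3)(8 13 12 9 14))^(-1) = (2 3)(8 14 9 12 13)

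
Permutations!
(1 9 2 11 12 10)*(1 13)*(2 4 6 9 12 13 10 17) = (1 12 17 2 11 13)(4 6 9) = [0, 12, 11, 3, 6, 5, 9, 7, 8, 4, 10, 13, 17, 1, 14, 15, 16, 2]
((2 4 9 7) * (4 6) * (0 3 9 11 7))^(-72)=(2 11 6 7 4)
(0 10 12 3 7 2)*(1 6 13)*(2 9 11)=(0 10 12 3 7 9 11 2)(1 6 13)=[10, 6, 0, 7, 4, 5, 13, 9, 8, 11, 12, 2, 3, 1]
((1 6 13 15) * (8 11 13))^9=(1 11)(6 13)(8 15)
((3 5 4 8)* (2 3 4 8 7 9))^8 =(2 3 5 8 4 7 9)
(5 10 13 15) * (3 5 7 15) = (3 5 10 13)(7 15) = [0, 1, 2, 5, 4, 10, 6, 15, 8, 9, 13, 11, 12, 3, 14, 7]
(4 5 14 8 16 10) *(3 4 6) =(3 4 5 14 8 16 10 6) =[0, 1, 2, 4, 5, 14, 3, 7, 16, 9, 6, 11, 12, 13, 8, 15, 10]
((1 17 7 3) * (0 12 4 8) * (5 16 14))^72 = ((0 12 4 8)(1 17 7 3)(5 16 14))^72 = (17)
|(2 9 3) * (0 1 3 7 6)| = |(0 1 3 2 9 7 6)| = 7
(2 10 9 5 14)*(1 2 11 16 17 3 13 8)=[0, 2, 10, 13, 4, 14, 6, 7, 1, 5, 9, 16, 12, 8, 11, 15, 17, 3]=(1 2 10 9 5 14 11 16 17 3 13 8)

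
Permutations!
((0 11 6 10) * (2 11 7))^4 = (0 6 2)(7 10 11)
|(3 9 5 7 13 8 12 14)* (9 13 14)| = 8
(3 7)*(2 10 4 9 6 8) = (2 10 4 9 6 8)(3 7) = [0, 1, 10, 7, 9, 5, 8, 3, 2, 6, 4]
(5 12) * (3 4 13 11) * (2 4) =(2 4 13 11 3)(5 12) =[0, 1, 4, 2, 13, 12, 6, 7, 8, 9, 10, 3, 5, 11]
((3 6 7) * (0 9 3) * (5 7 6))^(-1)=(0 7 5 3 9)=((0 9 3 5 7))^(-1)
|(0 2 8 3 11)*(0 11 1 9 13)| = |(0 2 8 3 1 9 13)| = 7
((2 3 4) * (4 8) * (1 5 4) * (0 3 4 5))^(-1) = (0 1 8 3)(2 4)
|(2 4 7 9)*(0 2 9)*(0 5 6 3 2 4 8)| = 8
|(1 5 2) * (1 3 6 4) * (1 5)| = |(2 3 6 4 5)| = 5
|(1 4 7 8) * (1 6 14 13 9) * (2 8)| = |(1 4 7 2 8 6 14 13 9)| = 9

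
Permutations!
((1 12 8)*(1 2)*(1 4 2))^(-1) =(1 8 12)(2 4)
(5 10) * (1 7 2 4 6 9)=(1 7 2 4 6 9)(5 10)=[0, 7, 4, 3, 6, 10, 9, 2, 8, 1, 5]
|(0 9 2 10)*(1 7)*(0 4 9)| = 4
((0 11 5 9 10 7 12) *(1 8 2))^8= (0 11 5 9 10 7 12)(1 2 8)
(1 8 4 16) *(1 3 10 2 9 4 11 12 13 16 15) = (1 8 11 12 13 16 3 10 2 9 4 15) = [0, 8, 9, 10, 15, 5, 6, 7, 11, 4, 2, 12, 13, 16, 14, 1, 3]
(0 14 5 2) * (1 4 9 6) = (0 14 5 2)(1 4 9 6) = [14, 4, 0, 3, 9, 2, 1, 7, 8, 6, 10, 11, 12, 13, 5]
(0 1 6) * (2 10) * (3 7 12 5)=(0 1 6)(2 10)(3 7 12 5)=[1, 6, 10, 7, 4, 3, 0, 12, 8, 9, 2, 11, 5]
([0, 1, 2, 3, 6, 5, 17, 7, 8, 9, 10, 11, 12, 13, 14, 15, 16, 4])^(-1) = [0, 1, 2, 3, 17, 5, 4, 7, 8, 9, 10, 11, 12, 13, 14, 15, 16, 6]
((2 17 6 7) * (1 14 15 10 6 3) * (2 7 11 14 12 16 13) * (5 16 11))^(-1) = (1 3 17 2 13 16 5 6 10 15 14 11 12)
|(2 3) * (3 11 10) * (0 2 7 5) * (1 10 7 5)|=8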